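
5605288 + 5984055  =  11589343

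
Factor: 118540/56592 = 29635/14148 = 2^( - 2)*3^( - 3 )*5^1*131^(-1 )*5927^1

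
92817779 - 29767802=63049977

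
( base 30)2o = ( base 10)84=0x54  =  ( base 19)48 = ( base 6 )220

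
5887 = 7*841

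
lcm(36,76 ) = 684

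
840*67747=56907480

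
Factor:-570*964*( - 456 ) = 250562880 = 2^6*3^2 * 5^1*19^2*241^1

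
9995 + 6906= 16901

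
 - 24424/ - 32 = 763 + 1/4=763.25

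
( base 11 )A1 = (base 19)5g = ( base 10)111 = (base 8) 157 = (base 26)47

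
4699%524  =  507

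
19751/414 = 19751/414 = 47.71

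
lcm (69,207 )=207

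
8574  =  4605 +3969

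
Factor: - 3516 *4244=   -14921904 = - 2^4*3^1 *293^1*1061^1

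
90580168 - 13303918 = 77276250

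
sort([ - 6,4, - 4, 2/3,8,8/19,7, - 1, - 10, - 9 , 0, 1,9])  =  [  -  10,-9, - 6, - 4, - 1,0,8/19, 2/3, 1, 4,7,8,9]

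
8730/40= 873/4=218.25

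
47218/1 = 47218 = 47218.00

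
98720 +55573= 154293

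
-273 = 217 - 490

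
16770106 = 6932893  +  9837213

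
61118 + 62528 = 123646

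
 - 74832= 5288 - 80120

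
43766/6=7294 + 1/3=7294.33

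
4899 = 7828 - 2929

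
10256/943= 10+826/943=10.88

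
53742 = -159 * ( - 338) 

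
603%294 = 15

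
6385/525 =12 +17/105 = 12.16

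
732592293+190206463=922798756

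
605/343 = 605/343 = 1.76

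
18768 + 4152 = 22920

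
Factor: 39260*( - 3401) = - 2^2*5^1*13^1 * 19^1*151^1*179^1 = -133523260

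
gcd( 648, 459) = 27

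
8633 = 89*97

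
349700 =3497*100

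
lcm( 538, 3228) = 3228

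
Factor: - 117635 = -5^1*7^1*3361^1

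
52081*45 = 2343645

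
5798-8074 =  - 2276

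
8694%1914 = 1038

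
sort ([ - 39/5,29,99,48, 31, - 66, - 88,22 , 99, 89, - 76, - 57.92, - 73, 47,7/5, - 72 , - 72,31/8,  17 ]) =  [ - 88  , - 76,-73,  -  72,  -  72, - 66, - 57.92,-39/5,7/5, 31/8, 17,22,29,31,47 , 48,89,99,99]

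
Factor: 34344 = 2^3*3^4*53^1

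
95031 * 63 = 5986953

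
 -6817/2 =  - 3409  +  1/2 = -3408.50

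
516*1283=662028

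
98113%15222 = 6781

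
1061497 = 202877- - 858620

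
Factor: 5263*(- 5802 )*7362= -2^2*3^3*19^1*277^1 * 409^1*967^1 = -  224805487212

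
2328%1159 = 10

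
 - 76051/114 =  - 668 + 101/114 = -667.11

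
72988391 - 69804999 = 3183392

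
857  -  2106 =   -  1249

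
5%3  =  2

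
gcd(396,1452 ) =132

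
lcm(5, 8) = 40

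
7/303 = 7/303= 0.02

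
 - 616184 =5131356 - 5747540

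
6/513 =2/171=0.01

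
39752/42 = 946 + 10/21 =946.48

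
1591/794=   2 + 3/794 = 2.00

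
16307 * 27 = 440289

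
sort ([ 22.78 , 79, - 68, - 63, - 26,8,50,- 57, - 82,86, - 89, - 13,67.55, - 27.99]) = [ - 89, - 82,  -  68,-63,- 57,- 27.99, - 26, - 13,8, 22.78,50, 67.55,79,86] 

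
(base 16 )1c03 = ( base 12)4197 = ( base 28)943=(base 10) 7171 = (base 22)ehl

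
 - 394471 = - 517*763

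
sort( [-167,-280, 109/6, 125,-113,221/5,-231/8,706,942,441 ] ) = [-280, - 167, - 113, - 231/8, 109/6,  221/5,125,441, 706,942 ] 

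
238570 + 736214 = 974784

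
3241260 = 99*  32740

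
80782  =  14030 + 66752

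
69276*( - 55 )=  -  3810180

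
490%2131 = 490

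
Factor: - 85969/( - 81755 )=5^(-1)*13^1* 17^1 *83^( - 1)*197^( - 1 ) * 389^1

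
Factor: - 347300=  - 2^2*5^2 *23^1*151^1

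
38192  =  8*4774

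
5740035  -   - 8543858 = 14283893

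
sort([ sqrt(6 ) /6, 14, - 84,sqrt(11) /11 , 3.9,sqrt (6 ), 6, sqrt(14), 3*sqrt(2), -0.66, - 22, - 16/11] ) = [ - 84 , - 22,-16/11, - 0.66,sqrt( 11 )/11, sqrt( 6 )/6, sqrt( 6),sqrt( 14),3.9, 3*sqrt(2 ) , 6,14 ]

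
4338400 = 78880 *55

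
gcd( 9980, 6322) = 2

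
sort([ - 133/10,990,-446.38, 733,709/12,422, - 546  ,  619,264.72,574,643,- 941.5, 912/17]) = [ - 941.5,  -  546,  -  446.38, - 133/10,912/17,709/12, 264.72, 422, 574, 619, 643  ,  733, 990] 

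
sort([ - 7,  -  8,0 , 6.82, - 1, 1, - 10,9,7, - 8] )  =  [ - 10, - 8, - 8, - 7,-1,0,1, 6.82,  7,  9]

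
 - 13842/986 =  - 6921/493 = - 14.04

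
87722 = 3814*23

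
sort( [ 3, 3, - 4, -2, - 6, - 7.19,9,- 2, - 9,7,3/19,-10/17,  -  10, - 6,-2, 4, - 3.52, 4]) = [- 10,-9,-7.19, -6, - 6 , - 4, - 3.52,-2, - 2, - 2, - 10/17,  3/19, 3,3 , 4 , 4 , 7,9] 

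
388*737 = 285956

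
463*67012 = 31026556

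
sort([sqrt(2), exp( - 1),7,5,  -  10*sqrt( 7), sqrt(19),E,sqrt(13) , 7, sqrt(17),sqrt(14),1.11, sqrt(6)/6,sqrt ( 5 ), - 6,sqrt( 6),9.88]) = [  -  10*sqrt(7 ) , - 6 , exp( - 1 ),sqrt( 6)/6,1.11,sqrt(2),  sqrt( 5 ), sqrt(6), E,sqrt( 13),  sqrt( 14), sqrt (17 ),sqrt(19),5,7, 7 , 9.88]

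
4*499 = 1996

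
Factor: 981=3^2*109^1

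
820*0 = 0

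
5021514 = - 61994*( - 81 ) 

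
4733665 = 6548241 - 1814576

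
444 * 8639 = 3835716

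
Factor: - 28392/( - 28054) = 2^2*3^1*7^1*83^( -1) = 84/83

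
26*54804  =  1424904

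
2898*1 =2898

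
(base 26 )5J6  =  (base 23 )77g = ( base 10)3880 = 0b111100101000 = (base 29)4hn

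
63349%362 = 361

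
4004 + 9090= 13094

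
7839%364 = 195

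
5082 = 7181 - 2099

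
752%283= 186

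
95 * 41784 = 3969480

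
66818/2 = 33409 = 33409.00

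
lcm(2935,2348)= 11740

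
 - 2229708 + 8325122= 6095414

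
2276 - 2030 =246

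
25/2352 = 25/2352 = 0.01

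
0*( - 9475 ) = 0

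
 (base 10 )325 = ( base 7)643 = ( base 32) A5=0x145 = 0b101000101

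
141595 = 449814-308219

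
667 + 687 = 1354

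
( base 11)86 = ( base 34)2Q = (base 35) 2O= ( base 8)136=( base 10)94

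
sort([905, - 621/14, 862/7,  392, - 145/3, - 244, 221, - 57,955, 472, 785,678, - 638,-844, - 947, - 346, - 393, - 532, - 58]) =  [ - 947, - 844, - 638, - 532, - 393, - 346, - 244,-58, - 57, - 145/3 , - 621/14, 862/7, 221 , 392, 472,678, 785,905,955] 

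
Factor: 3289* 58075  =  191008675 = 5^2*11^1*13^1*23^2*101^1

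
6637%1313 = 72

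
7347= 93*79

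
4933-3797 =1136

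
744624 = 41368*18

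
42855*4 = 171420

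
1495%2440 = 1495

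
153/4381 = 153/4381 = 0.03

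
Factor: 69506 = 2^1 * 23^1*1511^1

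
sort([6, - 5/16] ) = [ - 5/16,6] 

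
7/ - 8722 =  - 1 + 1245/1246 = - 0.00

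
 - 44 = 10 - 54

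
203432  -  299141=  -95709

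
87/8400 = 29/2800 = 0.01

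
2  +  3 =5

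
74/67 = 1 + 7/67 = 1.10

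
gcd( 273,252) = 21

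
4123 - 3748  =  375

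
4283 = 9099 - 4816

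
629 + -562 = 67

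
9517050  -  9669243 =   -  152193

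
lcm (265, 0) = 0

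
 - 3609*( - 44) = 158796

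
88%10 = 8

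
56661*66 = 3739626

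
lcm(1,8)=8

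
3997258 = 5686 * 703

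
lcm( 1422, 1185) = 7110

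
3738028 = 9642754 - 5904726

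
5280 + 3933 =9213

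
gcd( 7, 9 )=1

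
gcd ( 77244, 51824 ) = 164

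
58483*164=9591212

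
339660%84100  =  3260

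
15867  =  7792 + 8075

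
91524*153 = 14003172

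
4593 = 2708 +1885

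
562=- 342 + 904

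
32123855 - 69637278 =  -37513423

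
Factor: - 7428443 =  - 11^1*675313^1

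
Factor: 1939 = 7^1 * 277^1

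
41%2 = 1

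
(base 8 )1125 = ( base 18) 1F3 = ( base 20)19h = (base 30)JR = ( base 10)597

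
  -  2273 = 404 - 2677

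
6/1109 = 6/1109  =  0.01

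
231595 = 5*46319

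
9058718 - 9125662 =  - 66944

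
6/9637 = 6/9637 = 0.00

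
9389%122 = 117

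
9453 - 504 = 8949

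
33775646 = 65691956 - 31916310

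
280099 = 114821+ 165278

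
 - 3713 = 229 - 3942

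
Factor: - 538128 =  - 2^4 * 3^2*37^1*101^1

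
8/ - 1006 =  - 4/503 = - 0.01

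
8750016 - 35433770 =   -  26683754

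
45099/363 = 124 + 29/121 = 124.24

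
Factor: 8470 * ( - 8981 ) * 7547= - 574093271290  =  - 2^1*5^1* 7^2*11^2*1283^1*7547^1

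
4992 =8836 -3844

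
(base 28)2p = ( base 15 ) 56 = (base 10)81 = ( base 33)2F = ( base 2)1010001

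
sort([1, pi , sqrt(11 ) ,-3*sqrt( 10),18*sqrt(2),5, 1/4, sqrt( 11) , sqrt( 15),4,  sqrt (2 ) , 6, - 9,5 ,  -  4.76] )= [ - 3*sqrt(10 ), - 9, - 4.76,1/4,1,sqrt (2),pi, sqrt( 11 ),sqrt( 11 ), sqrt(15), 4, 5,5, 6,18*sqrt(2) ] 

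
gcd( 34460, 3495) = 5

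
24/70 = 12/35 = 0.34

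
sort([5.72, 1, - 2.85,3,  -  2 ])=[ - 2.85, - 2, 1, 3, 5.72 ] 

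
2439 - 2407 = 32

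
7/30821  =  1/4403 = 0.00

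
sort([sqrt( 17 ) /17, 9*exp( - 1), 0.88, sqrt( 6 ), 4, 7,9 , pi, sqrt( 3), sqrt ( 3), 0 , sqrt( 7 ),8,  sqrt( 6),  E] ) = [0,  sqrt( 17 ) /17, 0.88, sqrt( 3),sqrt( 3),sqrt( 6 ),sqrt(6) , sqrt(7), E, pi,9 *exp( - 1 ),4, 7,8, 9] 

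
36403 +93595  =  129998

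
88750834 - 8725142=80025692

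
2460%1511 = 949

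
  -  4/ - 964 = 1/241 = 0.00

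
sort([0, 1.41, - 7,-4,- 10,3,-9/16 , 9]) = [ - 10, - 7, - 4, - 9/16, 0, 1.41 , 3,9 ] 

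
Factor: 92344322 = 2^1 * 7^2*59^1*15971^1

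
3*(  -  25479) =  - 76437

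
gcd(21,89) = 1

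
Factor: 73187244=2^2*3^2*13^1*17^1 * 9199^1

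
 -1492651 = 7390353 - 8883004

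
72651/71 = 72651/71 = 1023.25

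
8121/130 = 62+ 61/130 = 62.47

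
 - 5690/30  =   - 569/3 = - 189.67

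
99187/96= 1033+19/96 = 1033.20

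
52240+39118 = 91358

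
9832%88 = 64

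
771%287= 197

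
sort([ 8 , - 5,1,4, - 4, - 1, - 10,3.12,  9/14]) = [  -  10, - 5 , - 4, - 1,9/14,1, 3.12,4,8 ]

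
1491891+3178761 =4670652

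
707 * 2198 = 1553986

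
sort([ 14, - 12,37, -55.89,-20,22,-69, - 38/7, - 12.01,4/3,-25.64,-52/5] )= [  -  69,-55.89,- 25.64, - 20, -12.01 , - 12,-52/5, - 38/7 , 4/3, 14,22,37]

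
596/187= 596/187 =3.19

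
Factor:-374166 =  - 2^1*3^3 * 13^2*  41^1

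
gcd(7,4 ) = 1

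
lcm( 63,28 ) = 252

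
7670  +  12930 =20600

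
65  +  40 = 105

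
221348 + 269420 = 490768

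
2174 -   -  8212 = 10386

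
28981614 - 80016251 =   -  51034637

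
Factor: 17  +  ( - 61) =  - 2^2*11^1 = - 44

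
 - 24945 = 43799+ - 68744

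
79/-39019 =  - 79/39019=-  0.00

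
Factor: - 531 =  - 3^2*59^1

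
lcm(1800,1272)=95400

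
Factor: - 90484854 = -2^1 * 3^1*2137^1 * 7057^1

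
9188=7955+1233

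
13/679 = 13/679 = 0.02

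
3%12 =3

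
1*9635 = 9635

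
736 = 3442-2706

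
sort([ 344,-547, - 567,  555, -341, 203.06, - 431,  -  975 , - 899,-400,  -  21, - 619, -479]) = [ -975,  -  899,-619, - 567, -547,  -  479,  -  431, - 400, - 341, - 21,203.06,344, 555]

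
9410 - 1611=7799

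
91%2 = 1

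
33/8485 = 33/8485 = 0.00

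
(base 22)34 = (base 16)46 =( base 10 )70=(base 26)2i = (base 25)2k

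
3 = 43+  - 40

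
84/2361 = 28/787=0.04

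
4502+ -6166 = - 1664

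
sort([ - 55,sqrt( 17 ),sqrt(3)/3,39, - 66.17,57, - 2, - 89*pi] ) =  [ - 89*pi, - 66.17,- 55,-2,sqrt(3 )/3,  sqrt(17),39,57 ] 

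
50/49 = 50/49  =  1.02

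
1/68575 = 1/68575= 0.00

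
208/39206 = 104/19603 = 0.01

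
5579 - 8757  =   - 3178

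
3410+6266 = 9676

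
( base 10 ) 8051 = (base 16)1F73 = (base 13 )3884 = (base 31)8BM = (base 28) a7f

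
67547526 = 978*69067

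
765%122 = 33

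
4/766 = 2/383 = 0.01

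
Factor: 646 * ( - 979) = - 632434 =-2^1 * 11^1 * 17^1*19^1* 89^1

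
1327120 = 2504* 530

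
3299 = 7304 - 4005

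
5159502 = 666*7747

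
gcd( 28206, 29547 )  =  9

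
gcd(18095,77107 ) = 1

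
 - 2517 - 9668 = -12185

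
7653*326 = 2494878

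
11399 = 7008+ 4391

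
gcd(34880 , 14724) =4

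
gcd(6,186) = 6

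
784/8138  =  392/4069 = 0.10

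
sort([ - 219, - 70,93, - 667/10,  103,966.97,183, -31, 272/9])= [ - 219,- 70, - 667/10 , - 31, 272/9,93,103,183,966.97 ] 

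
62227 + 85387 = 147614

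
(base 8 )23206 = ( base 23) IEI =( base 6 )113354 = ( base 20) 14d2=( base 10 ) 9862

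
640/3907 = 640/3907 = 0.16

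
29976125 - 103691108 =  - 73714983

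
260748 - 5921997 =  - 5661249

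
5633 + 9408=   15041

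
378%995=378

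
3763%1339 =1085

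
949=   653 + 296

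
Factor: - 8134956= - 2^2*3^2*89^1 * 2539^1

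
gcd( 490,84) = 14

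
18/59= 18/59 = 0.31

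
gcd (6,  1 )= 1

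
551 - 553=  - 2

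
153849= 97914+55935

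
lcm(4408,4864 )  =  141056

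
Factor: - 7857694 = -2^1*13^1*31^1*9749^1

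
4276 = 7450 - 3174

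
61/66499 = 61/66499 = 0.00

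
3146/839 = 3146/839 = 3.75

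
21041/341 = 21041/341 = 61.70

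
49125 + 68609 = 117734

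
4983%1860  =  1263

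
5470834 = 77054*71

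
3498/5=3498/5 =699.60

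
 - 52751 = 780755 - 833506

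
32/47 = 32/47=0.68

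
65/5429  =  65/5429=0.01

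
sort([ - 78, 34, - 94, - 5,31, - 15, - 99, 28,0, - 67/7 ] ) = [ - 99, - 94, - 78, - 15,-67/7, - 5 , 0, 28, 31,34]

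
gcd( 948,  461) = 1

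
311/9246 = 311/9246 = 0.03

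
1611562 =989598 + 621964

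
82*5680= 465760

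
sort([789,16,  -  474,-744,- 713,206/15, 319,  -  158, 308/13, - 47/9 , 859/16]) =[- 744 , - 713,  -  474,-158, -47/9, 206/15 , 16, 308/13,859/16,319, 789]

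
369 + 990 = 1359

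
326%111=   104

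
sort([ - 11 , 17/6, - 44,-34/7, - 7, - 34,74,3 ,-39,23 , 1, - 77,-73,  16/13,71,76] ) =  [ - 77,-73, - 44,  -  39,-34,- 11, - 7,-34/7,1 , 16/13,17/6,3,23,71,74,76]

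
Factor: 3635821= 7^1 * 19^1 * 27337^1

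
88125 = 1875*47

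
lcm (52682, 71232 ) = 5057472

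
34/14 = 2 + 3/7 = 2.43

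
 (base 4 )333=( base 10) 63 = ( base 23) 2h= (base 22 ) 2J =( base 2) 111111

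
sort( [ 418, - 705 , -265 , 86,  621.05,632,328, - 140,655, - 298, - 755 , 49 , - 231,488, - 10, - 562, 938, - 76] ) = [ - 755, - 705 , - 562, - 298, - 265, - 231,- 140 , - 76,  -  10 , 49, 86, 328, 418,488,621.05,632 , 655,938] 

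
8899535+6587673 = 15487208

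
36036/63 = 572 = 572.00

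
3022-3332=-310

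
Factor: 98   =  2^1*7^2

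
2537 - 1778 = 759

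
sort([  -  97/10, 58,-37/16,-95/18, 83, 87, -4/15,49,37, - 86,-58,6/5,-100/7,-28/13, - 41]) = [-86, - 58,-41, - 100/7, - 97/10,-95/18, - 37/16, -28/13,-4/15,6/5,  37,49, 58,83,87]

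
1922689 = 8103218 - 6180529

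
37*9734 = 360158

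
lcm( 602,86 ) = 602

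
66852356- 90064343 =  - 23211987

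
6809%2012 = 773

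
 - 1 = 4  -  5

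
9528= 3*3176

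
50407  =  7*7201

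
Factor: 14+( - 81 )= - 67 = - 67^1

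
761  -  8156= - 7395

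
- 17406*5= -87030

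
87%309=87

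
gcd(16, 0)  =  16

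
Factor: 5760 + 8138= 2^1*6949^1 = 13898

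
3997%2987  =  1010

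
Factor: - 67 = - 67^1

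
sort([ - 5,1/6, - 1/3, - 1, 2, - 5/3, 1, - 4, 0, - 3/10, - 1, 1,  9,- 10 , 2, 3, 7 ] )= [ - 10, - 5, - 4, - 5/3, - 1,-1, - 1/3, - 3/10,0, 1/6, 1,1,2, 2,3, 7,9]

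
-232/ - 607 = 232/607=0.38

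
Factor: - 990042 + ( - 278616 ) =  - 1268658 = - 2^1 * 3^2*70481^1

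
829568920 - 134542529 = 695026391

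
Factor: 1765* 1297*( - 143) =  - 5^1*11^1*13^1*353^1*1297^1 = -  327356315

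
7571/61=7571/61 = 124.11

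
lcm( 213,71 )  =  213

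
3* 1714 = 5142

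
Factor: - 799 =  - 17^1*47^1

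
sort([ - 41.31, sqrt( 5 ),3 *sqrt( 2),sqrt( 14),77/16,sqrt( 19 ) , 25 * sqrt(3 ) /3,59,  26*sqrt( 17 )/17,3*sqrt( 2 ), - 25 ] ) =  [ - 41.31,-25,sqrt( 5),sqrt( 14 ),3*sqrt( 2 ),3 * sqrt(2),sqrt( 19),77/16,  26 * sqrt (17 ) /17,25 * sqrt(3)/3,59 ] 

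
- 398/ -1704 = 199/852 = 0.23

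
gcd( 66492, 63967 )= 1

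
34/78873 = 34/78873 = 0.00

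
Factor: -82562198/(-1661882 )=269^(- 1) * 3089^ ( -1 ) * 41281099^1 =41281099/830941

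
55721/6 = 9286 + 5/6 = 9286.83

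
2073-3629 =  - 1556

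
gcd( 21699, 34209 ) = 9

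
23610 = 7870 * 3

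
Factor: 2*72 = 2^4*3^2 = 144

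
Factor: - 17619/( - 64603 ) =3^1 * 11^( - 1 ) = 3/11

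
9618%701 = 505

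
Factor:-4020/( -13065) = 4/13 = 2^2*13^( - 1)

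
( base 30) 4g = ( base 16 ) 88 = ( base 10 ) 136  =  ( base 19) 73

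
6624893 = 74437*89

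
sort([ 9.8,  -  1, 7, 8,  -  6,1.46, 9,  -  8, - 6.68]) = [ - 8, - 6.68, - 6, - 1, 1.46, 7, 8,9, 9.8] 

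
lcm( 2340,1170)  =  2340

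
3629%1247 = 1135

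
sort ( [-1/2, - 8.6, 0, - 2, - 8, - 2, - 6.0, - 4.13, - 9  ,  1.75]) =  [ - 9, - 8.6, - 8, - 6.0,  -  4.13, - 2, - 2, - 1/2, 0, 1.75]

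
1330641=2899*459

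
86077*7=602539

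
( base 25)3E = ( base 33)2n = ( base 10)89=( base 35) 2j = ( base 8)131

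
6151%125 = 26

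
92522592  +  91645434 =184168026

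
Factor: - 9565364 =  - 2^2*89^1*97^1*277^1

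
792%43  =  18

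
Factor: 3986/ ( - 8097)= -2^1*3^(  -  1) * 1993^1*2699^( - 1 )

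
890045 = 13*68465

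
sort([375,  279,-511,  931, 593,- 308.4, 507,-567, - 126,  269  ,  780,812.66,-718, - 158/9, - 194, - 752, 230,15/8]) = [ - 752,  -  718, - 567, - 511,-308.4, - 194, - 126,-158/9 , 15/8,  230,269, 279,  375 , 507,593,780,812.66, 931]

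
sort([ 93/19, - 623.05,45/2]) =[ - 623.05 , 93/19,45/2]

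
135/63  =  15/7 = 2.14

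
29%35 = 29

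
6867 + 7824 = 14691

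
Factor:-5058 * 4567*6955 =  - 160659707130  =  - 2^1*3^2*5^1*13^1*107^1*281^1*4567^1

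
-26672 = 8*( - 3334) 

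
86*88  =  7568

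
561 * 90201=50602761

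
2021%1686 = 335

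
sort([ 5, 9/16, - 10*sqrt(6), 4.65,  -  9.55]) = [ - 10*sqrt(6), - 9.55, 9/16,4.65,5]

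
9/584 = 9/584 = 0.02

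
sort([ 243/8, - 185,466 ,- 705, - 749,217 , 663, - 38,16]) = [-749, - 705,-185, - 38,16, 243/8, 217,466,  663] 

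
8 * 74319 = 594552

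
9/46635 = 3/15545= 0.00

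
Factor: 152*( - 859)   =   - 130568 = - 2^3*19^1*859^1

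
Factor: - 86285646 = -2^1*3^2*389^1*12323^1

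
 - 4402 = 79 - 4481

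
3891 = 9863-5972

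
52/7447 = 52/7447 =0.01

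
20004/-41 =  -  20004/41 = -487.90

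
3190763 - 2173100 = 1017663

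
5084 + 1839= 6923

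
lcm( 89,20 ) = 1780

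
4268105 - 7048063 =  - 2779958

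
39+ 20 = 59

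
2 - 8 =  - 6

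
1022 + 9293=10315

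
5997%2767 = 463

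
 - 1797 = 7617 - 9414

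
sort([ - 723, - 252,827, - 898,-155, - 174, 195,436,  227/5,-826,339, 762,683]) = [ - 898, - 826,  -  723, - 252,- 174,-155,227/5, 195,339,436,683, 762, 827]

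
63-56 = 7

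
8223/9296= 8223/9296 = 0.88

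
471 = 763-292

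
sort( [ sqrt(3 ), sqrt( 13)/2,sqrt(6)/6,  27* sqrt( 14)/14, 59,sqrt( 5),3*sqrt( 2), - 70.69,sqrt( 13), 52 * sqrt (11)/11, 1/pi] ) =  [ - 70.69, 1/pi, sqrt( 6)/6 , sqrt( 3),  sqrt(13) /2,sqrt( 5),sqrt(13 ),3*sqrt( 2), 27*sqrt( 14)/14 , 52*sqrt (11 )/11, 59 ]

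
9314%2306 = 90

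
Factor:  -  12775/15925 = -73/91 = - 7^( - 1 )*13^( - 1)*73^1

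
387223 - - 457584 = 844807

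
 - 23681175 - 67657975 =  - 91339150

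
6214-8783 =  - 2569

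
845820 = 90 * 9398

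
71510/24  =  2979 +7/12 = 2979.58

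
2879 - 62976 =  - 60097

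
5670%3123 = 2547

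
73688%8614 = 4776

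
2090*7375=15413750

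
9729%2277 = 621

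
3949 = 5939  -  1990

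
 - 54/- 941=54/941 = 0.06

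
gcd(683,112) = 1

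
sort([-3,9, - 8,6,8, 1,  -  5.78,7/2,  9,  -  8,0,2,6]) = [ - 8,-8, - 5.78,  -  3,0,  1,2,7/2 , 6 , 6, 8,  9,9]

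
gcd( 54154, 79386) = 2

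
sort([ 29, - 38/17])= [ - 38/17, 29]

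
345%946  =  345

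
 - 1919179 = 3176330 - 5095509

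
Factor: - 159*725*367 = - 3^1 * 5^2* 29^1*53^1*367^1 = - 42305925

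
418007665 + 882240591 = 1300248256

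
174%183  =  174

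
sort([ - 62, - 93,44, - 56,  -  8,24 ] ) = [ - 93,-62, - 56,  -  8 , 24,44]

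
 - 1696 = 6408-8104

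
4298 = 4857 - 559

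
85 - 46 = 39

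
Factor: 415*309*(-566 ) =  - 2^1 *3^1*5^1*83^1*103^1 * 283^1 = - 72581010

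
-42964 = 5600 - 48564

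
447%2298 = 447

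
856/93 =9+19/93 = 9.20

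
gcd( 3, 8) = 1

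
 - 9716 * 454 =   -  4411064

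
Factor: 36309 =3^1*7^2*13^1*19^1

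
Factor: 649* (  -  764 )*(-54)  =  2^3*3^3 * 11^1*59^1*191^1 =26775144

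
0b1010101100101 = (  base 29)6EP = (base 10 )5477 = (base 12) 3205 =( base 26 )82H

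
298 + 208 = 506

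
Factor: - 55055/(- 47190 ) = 2^( - 1)*3^ ( - 1 )*7^1= 7/6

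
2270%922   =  426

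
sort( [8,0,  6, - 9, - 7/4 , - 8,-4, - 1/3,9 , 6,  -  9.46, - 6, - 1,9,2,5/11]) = [ - 9.46, - 9,  -  8, - 6, - 4, - 7/4,-1 , - 1/3 , 0,5/11, 2,6,6 , 8,9,9]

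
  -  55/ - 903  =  55/903 = 0.06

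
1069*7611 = 8136159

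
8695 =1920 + 6775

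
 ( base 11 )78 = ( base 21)41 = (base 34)2H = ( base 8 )125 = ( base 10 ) 85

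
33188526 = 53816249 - 20627723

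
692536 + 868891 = 1561427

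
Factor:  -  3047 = -11^1 * 277^1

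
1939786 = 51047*38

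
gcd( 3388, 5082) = 1694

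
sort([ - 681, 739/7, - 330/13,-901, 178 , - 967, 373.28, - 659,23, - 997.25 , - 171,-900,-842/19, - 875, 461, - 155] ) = [ - 997.25, - 967, - 901, - 900,-875,-681 ,-659,-171,  -  155,-842/19,-330/13, 23 , 739/7, 178, 373.28 , 461] 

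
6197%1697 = 1106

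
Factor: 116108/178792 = 29027/44698=2^( - 1 )*22349^( - 1 )*29027^1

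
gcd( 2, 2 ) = 2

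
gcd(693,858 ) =33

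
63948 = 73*876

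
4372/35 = 4372/35=124.91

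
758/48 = 379/24  =  15.79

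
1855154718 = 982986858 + 872167860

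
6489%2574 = 1341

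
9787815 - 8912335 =875480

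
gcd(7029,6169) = 1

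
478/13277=478/13277 = 0.04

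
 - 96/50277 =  - 32/16759 = - 0.00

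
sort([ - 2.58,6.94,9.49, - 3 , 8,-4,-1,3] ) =[ - 4,  -  3,  -  2.58, -1 , 3,6.94,8 , 9.49] 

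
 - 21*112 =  - 2352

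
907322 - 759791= 147531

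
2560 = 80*32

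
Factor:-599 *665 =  - 398335= -5^1  *  7^1*19^1 * 599^1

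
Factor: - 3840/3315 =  - 2^8*13^ ( - 1 )*17^( -1) = - 256/221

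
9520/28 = 340 = 340.00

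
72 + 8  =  80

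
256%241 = 15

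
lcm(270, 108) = 540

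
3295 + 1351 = 4646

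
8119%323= 44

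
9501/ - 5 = - 9501/5 = - 1900.20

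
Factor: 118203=3^1*31^2*41^1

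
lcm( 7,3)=21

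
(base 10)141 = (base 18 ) 7F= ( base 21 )6f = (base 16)8D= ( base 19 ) 78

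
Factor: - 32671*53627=- 1752047717 = - 7^1*37^1*47^1*163^1 * 883^1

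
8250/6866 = 1  +  692/3433 = 1.20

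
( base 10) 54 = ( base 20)2E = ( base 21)2C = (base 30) 1o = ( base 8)66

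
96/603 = 32/201 = 0.16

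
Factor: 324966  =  2^1*3^1 * 41^1 * 1321^1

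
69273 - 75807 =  - 6534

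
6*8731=52386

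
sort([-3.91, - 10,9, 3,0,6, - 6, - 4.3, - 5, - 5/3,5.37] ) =[ - 10, - 6,  -  5, - 4.3, - 3.91, - 5/3,  0,3,5.37 , 6,9]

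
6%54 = 6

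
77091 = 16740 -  - 60351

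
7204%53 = 49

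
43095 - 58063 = - 14968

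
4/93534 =2/46767 = 0.00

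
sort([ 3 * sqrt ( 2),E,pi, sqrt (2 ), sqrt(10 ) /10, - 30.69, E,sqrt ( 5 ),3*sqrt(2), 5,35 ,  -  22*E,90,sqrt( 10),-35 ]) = [ - 22 * E,-35, - 30.69, sqrt(10 )/10,sqrt( 2), sqrt (5),E, E,  pi,  sqrt(10),3*sqrt( 2),  3 * sqrt ( 2 ),5, 35,90] 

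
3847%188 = 87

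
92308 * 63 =5815404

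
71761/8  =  71761/8  =  8970.12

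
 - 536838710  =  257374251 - 794212961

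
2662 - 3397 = -735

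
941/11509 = 941/11509 = 0.08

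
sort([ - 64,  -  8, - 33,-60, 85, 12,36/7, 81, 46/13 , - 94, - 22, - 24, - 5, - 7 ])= [ - 94, - 64,- 60, - 33, - 24, - 22, - 8 , - 7, - 5, 46/13, 36/7, 12,81,85]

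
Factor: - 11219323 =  - 47^1*  238709^1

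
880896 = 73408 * 12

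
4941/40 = 4941/40 = 123.53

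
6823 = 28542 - 21719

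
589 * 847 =498883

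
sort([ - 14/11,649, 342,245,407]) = [ - 14/11,245,342,407,649 ] 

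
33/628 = 33/628 = 0.05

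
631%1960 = 631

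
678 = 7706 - 7028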